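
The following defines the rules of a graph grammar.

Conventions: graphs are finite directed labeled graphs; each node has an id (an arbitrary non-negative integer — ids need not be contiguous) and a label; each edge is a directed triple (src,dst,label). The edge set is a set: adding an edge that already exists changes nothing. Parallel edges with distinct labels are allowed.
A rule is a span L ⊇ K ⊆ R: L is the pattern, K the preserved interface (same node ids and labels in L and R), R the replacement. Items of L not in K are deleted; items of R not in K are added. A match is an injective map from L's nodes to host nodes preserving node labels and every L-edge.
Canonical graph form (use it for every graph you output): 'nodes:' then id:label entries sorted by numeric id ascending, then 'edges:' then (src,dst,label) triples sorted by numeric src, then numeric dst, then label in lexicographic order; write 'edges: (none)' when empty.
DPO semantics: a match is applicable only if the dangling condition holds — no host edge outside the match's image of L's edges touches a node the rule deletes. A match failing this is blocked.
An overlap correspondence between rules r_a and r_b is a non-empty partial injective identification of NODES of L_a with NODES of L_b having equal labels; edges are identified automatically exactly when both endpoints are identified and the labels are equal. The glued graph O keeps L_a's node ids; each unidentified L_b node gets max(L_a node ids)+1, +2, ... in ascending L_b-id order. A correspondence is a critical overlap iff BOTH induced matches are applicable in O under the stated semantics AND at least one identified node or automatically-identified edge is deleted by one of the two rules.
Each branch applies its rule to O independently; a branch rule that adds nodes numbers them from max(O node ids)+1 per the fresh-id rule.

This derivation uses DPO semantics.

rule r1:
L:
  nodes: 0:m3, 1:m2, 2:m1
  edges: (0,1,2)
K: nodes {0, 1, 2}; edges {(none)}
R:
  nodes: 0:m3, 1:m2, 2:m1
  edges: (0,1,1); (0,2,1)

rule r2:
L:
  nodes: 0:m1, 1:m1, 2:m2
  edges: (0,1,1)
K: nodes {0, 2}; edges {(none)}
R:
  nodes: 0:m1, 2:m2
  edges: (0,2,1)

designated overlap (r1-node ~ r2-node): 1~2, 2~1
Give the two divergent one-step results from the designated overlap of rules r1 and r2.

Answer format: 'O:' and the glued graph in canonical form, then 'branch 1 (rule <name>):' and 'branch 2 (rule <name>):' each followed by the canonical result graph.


O:
nodes: 0:m3, 1:m2, 2:m1, 3:m1
edges: (0,1,2); (3,2,1)
branch 1 (rule r1):
nodes: 0:m3, 1:m2, 2:m1, 3:m1
edges: (0,1,1); (0,2,1); (3,2,1)
branch 2 (rule r2):
nodes: 0:m3, 1:m2, 3:m1
edges: (0,1,2); (3,1,1)


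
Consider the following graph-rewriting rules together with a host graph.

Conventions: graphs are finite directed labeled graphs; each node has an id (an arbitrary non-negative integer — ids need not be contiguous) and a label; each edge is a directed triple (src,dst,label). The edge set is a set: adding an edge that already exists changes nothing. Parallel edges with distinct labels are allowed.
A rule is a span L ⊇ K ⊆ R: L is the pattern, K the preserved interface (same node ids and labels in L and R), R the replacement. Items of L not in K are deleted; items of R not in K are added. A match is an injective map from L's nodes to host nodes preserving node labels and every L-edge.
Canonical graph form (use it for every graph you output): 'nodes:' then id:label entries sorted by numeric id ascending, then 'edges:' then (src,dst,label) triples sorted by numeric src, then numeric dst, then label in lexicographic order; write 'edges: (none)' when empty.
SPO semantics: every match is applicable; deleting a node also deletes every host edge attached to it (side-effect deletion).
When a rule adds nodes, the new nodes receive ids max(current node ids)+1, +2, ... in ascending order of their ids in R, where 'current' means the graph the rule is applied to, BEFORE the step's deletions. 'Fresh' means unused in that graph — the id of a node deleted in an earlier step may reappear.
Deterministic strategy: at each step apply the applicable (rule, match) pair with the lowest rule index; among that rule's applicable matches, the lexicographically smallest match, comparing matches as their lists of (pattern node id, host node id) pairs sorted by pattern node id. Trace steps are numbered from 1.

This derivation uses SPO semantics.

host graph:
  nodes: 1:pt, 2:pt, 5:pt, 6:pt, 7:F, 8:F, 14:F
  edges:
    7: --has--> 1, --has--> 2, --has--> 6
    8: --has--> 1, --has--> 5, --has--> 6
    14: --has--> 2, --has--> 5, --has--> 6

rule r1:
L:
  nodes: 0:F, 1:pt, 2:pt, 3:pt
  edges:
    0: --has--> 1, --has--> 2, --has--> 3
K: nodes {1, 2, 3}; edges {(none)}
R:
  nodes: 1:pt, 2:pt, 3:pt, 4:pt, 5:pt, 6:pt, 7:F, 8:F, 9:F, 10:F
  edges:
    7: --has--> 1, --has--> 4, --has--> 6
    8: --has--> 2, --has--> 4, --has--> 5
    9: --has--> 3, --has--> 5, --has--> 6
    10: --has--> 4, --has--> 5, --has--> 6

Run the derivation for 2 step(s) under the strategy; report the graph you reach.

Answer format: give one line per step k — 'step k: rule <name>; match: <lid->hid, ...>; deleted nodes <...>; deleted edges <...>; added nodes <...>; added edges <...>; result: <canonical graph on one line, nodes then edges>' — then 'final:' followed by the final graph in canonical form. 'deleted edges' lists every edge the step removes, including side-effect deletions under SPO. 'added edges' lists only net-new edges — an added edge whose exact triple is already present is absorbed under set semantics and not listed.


step 1: rule r1; match: 0->7, 1->1, 2->2, 3->6; deleted nodes 7; deleted edges (7,1,has); (7,2,has); (7,6,has); added nodes 15, 16, 17, 18, 19, 20, 21; added edges (18,1,has); (18,15,has); (18,17,has); (19,2,has); (19,15,has); (19,16,has); (20,6,has); (20,16,has); (20,17,has); (21,15,has); (21,16,has); (21,17,has); result: nodes: 1:pt, 2:pt, 5:pt, 6:pt, 8:F, 14:F, 15:pt, 16:pt, 17:pt, 18:F, 19:F, 20:F, 21:F edges: (8,1,has); (8,5,has); (8,6,has); (14,2,has); (14,5,has); (14,6,has); (18,1,has); (18,15,has); (18,17,has); (19,2,has); (19,15,has); (19,16,has); (20,6,has); (20,16,has); (20,17,has); (21,15,has); (21,16,has); (21,17,has)
step 2: rule r1; match: 0->8, 1->1, 2->5, 3->6; deleted nodes 8; deleted edges (8,1,has); (8,5,has); (8,6,has); added nodes 22, 23, 24, 25, 26, 27, 28; added edges (25,1,has); (25,22,has); (25,24,has); (26,5,has); (26,22,has); (26,23,has); (27,6,has); (27,23,has); (27,24,has); (28,22,has); (28,23,has); (28,24,has); result: nodes: 1:pt, 2:pt, 5:pt, 6:pt, 14:F, 15:pt, 16:pt, 17:pt, 18:F, 19:F, 20:F, 21:F, 22:pt, 23:pt, 24:pt, 25:F, 26:F, 27:F, 28:F edges: (14,2,has); (14,5,has); (14,6,has); (18,1,has); (18,15,has); (18,17,has); (19,2,has); (19,15,has); (19,16,has); (20,6,has); (20,16,has); (20,17,has); (21,15,has); (21,16,has); (21,17,has); (25,1,has); (25,22,has); (25,24,has); (26,5,has); (26,22,has); (26,23,has); (27,6,has); (27,23,has); (27,24,has); (28,22,has); (28,23,has); (28,24,has)
final:
nodes: 1:pt, 2:pt, 5:pt, 6:pt, 14:F, 15:pt, 16:pt, 17:pt, 18:F, 19:F, 20:F, 21:F, 22:pt, 23:pt, 24:pt, 25:F, 26:F, 27:F, 28:F
edges: (14,2,has); (14,5,has); (14,6,has); (18,1,has); (18,15,has); (18,17,has); (19,2,has); (19,15,has); (19,16,has); (20,6,has); (20,16,has); (20,17,has); (21,15,has); (21,16,has); (21,17,has); (25,1,has); (25,22,has); (25,24,has); (26,5,has); (26,22,has); (26,23,has); (27,6,has); (27,23,has); (27,24,has); (28,22,has); (28,23,has); (28,24,has)


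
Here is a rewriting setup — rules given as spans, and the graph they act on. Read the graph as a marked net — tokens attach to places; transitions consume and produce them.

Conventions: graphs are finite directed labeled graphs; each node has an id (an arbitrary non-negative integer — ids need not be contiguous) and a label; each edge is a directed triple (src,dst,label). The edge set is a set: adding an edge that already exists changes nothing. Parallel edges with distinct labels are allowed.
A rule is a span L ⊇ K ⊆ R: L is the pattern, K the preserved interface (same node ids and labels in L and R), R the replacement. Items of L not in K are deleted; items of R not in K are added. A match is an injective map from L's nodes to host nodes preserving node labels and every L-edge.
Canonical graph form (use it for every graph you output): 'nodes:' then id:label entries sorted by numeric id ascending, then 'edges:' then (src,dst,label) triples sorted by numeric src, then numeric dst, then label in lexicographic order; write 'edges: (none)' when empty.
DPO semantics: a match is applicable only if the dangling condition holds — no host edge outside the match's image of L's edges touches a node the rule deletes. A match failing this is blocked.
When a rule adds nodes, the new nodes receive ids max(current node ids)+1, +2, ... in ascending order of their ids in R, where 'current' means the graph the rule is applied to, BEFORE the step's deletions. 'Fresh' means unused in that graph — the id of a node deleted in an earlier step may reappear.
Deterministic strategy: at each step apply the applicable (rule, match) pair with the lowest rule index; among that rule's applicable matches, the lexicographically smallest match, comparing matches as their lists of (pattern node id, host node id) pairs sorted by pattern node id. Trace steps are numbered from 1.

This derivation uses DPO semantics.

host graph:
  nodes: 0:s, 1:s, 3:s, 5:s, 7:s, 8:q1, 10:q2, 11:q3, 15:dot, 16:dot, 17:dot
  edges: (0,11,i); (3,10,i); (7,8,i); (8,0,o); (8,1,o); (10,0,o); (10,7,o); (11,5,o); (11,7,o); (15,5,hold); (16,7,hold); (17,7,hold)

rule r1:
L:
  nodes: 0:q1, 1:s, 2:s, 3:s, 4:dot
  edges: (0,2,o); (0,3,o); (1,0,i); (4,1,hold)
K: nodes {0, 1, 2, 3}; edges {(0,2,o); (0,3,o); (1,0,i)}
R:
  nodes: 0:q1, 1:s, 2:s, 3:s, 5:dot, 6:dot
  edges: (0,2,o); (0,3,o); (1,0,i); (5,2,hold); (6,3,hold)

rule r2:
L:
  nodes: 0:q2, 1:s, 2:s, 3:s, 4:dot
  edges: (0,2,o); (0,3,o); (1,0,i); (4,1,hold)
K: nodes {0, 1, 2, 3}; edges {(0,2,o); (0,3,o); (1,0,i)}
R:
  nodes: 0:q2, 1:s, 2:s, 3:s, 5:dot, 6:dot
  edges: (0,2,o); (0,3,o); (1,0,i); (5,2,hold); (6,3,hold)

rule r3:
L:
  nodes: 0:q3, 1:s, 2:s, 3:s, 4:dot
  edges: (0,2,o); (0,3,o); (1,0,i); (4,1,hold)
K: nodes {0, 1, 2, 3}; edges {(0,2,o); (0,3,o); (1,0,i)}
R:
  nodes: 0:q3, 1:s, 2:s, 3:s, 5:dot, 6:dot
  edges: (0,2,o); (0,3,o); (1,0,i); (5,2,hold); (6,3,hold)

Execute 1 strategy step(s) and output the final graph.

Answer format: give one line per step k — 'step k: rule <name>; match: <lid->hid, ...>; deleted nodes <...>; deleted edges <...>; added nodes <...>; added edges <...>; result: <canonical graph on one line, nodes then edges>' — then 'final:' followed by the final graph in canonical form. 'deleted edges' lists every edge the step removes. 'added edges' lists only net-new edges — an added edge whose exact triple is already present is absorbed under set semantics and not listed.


step 1: rule r1; match: 0->8, 1->7, 2->0, 3->1, 4->16; deleted nodes 16; deleted edges (16,7,hold); added nodes 18, 19; added edges (18,0,hold); (19,1,hold); result: nodes: 0:s, 1:s, 3:s, 5:s, 7:s, 8:q1, 10:q2, 11:q3, 15:dot, 17:dot, 18:dot, 19:dot edges: (0,11,i); (3,10,i); (7,8,i); (8,0,o); (8,1,o); (10,0,o); (10,7,o); (11,5,o); (11,7,o); (15,5,hold); (17,7,hold); (18,0,hold); (19,1,hold)
final:
nodes: 0:s, 1:s, 3:s, 5:s, 7:s, 8:q1, 10:q2, 11:q3, 15:dot, 17:dot, 18:dot, 19:dot
edges: (0,11,i); (3,10,i); (7,8,i); (8,0,o); (8,1,o); (10,0,o); (10,7,o); (11,5,o); (11,7,o); (15,5,hold); (17,7,hold); (18,0,hold); (19,1,hold)


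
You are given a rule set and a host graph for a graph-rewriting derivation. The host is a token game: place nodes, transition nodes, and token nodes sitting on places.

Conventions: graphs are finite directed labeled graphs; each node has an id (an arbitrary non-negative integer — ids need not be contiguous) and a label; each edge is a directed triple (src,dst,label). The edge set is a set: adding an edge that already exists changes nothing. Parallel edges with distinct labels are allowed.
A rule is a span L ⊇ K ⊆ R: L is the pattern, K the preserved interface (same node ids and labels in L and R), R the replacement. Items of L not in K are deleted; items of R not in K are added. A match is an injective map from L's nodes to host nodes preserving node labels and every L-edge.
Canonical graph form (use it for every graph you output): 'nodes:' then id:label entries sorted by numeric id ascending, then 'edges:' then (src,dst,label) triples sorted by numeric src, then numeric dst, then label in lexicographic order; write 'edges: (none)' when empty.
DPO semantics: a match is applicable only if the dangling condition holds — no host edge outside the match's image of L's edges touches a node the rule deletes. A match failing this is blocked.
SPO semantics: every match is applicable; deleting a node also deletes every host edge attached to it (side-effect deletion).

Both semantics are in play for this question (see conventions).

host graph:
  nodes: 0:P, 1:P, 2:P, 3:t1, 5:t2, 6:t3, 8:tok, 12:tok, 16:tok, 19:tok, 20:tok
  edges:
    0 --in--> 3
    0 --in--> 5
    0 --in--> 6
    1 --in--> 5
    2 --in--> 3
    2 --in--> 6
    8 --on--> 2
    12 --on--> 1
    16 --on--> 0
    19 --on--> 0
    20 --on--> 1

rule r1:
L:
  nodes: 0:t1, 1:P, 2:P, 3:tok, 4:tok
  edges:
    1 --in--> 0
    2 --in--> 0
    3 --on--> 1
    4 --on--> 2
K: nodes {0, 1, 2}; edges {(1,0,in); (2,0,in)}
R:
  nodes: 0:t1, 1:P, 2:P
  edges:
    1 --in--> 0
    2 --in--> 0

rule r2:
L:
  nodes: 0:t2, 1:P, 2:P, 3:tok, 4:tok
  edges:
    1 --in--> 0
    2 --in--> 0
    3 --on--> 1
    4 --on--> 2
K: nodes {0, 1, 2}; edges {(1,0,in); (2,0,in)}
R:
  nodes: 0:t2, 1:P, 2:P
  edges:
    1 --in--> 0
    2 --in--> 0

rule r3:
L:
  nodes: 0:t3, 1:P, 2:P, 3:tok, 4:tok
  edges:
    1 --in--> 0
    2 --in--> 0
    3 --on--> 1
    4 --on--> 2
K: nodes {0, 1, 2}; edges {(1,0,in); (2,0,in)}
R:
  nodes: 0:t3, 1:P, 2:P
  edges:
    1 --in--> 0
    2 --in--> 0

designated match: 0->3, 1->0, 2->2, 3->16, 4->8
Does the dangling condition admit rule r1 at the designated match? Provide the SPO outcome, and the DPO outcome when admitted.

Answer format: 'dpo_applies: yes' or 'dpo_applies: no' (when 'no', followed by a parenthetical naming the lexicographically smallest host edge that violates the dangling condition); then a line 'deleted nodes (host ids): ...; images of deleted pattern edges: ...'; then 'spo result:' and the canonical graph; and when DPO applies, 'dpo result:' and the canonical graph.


dpo_applies: yes
deleted nodes (host ids): 8, 16; images of deleted pattern edges: (8,2,on); (16,0,on)
spo result:
nodes: 0:P, 1:P, 2:P, 3:t1, 5:t2, 6:t3, 12:tok, 19:tok, 20:tok
edges: (0,3,in); (0,5,in); (0,6,in); (1,5,in); (2,3,in); (2,6,in); (12,1,on); (19,0,on); (20,1,on)
dpo result:
nodes: 0:P, 1:P, 2:P, 3:t1, 5:t2, 6:t3, 12:tok, 19:tok, 20:tok
edges: (0,3,in); (0,5,in); (0,6,in); (1,5,in); (2,3,in); (2,6,in); (12,1,on); (19,0,on); (20,1,on)


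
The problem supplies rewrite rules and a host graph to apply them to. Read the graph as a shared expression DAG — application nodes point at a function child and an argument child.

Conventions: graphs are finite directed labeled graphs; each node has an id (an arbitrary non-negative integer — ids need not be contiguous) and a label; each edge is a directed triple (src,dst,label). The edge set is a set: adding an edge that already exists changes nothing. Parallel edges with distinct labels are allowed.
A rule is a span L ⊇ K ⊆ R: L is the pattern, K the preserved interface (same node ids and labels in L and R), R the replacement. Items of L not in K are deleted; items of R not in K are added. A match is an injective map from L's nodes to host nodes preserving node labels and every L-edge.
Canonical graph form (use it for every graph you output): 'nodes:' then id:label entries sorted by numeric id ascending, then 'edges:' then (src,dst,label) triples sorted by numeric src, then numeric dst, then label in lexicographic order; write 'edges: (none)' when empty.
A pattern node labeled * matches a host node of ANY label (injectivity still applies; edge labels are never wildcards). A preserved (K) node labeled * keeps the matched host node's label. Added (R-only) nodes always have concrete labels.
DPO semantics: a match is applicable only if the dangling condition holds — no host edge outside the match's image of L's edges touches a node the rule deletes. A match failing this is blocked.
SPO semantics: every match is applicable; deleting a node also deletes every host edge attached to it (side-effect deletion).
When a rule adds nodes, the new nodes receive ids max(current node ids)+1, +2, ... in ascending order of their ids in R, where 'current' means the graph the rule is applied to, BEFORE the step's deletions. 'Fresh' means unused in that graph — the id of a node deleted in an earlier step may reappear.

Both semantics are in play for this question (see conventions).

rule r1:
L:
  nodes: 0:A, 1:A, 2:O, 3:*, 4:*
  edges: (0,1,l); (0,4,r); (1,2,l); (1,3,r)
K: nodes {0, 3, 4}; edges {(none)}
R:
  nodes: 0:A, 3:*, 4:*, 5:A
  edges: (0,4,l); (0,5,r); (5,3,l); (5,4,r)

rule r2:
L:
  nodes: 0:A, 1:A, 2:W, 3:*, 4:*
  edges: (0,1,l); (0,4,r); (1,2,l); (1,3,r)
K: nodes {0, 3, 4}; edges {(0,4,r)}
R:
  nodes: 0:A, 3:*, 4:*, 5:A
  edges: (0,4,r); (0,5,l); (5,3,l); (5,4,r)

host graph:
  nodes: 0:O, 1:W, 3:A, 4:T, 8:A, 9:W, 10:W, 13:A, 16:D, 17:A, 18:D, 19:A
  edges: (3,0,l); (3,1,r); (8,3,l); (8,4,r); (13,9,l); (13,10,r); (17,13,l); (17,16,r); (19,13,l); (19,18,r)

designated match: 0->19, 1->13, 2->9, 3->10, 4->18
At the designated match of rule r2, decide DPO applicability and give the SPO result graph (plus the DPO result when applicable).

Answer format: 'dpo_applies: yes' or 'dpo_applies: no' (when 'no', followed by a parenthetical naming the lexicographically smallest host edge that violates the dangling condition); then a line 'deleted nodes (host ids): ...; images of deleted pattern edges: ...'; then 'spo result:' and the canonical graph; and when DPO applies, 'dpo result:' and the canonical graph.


dpo_applies: no
(the rule deletes node 13, which keeps host edge (17,13,l) outside the match image — the dangling condition fails, DPO blocks; SPO proceeds and side-deletes such edges)
deleted nodes (host ids): 9, 13; images of deleted pattern edges: (13,9,l); (13,10,r); (19,13,l)
spo result:
nodes: 0:O, 1:W, 3:A, 4:T, 8:A, 10:W, 16:D, 17:A, 18:D, 19:A, 20:A
edges: (3,0,l); (3,1,r); (8,3,l); (8,4,r); (17,16,r); (19,18,r); (19,20,l); (20,10,l); (20,18,r)


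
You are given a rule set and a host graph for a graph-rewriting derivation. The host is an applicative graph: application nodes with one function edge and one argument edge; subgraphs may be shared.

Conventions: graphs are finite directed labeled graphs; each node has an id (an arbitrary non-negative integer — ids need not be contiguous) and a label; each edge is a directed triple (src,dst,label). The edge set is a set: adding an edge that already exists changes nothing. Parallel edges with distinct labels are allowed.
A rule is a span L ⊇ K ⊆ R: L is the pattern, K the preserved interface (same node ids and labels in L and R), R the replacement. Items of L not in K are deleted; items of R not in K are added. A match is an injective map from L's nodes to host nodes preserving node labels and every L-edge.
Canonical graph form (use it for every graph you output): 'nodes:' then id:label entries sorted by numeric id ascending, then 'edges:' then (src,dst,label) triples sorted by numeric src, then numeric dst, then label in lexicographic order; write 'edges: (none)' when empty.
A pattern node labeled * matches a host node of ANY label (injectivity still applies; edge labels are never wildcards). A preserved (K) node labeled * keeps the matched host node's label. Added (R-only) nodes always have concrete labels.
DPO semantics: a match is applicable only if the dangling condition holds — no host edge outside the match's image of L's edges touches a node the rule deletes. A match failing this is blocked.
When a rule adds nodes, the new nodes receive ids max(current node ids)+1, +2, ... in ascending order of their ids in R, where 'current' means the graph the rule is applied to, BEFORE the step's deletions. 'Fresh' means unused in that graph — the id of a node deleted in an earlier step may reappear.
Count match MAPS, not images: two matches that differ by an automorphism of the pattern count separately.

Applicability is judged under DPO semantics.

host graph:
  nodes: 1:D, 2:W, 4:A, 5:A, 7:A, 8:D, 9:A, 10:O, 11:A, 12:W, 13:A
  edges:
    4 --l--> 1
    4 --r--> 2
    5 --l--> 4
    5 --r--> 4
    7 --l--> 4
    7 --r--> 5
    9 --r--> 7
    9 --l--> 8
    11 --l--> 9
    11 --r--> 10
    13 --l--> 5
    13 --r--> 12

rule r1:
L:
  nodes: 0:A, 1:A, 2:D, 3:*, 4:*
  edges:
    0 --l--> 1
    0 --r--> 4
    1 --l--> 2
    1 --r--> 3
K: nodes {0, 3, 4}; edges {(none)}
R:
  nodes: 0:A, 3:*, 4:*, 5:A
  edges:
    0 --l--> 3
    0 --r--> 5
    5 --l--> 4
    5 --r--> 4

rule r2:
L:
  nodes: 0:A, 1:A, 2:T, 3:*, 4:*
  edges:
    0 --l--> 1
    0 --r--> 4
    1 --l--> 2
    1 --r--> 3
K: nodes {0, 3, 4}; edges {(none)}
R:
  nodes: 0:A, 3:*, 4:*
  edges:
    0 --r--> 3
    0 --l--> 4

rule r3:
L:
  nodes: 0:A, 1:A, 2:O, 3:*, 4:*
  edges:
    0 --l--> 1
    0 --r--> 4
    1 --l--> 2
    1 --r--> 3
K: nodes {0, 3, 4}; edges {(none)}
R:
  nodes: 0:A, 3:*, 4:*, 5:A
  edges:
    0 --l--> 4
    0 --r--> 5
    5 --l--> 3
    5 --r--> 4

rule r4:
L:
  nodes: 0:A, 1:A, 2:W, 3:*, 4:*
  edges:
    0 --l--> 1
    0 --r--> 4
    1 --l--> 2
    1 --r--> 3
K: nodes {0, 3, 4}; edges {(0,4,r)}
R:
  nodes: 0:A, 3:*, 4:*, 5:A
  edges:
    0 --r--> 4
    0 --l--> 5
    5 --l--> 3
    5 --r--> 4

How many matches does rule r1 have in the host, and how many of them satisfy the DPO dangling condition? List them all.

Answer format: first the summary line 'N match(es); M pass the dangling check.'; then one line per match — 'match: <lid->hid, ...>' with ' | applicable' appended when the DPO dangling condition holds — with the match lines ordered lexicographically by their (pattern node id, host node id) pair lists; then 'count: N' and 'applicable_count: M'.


2 match(es); 1 pass the dangling check.
match: 0->7, 1->4, 2->1, 3->2, 4->5
match: 0->11, 1->9, 2->8, 3->7, 4->10 | applicable
count: 2
applicable_count: 1


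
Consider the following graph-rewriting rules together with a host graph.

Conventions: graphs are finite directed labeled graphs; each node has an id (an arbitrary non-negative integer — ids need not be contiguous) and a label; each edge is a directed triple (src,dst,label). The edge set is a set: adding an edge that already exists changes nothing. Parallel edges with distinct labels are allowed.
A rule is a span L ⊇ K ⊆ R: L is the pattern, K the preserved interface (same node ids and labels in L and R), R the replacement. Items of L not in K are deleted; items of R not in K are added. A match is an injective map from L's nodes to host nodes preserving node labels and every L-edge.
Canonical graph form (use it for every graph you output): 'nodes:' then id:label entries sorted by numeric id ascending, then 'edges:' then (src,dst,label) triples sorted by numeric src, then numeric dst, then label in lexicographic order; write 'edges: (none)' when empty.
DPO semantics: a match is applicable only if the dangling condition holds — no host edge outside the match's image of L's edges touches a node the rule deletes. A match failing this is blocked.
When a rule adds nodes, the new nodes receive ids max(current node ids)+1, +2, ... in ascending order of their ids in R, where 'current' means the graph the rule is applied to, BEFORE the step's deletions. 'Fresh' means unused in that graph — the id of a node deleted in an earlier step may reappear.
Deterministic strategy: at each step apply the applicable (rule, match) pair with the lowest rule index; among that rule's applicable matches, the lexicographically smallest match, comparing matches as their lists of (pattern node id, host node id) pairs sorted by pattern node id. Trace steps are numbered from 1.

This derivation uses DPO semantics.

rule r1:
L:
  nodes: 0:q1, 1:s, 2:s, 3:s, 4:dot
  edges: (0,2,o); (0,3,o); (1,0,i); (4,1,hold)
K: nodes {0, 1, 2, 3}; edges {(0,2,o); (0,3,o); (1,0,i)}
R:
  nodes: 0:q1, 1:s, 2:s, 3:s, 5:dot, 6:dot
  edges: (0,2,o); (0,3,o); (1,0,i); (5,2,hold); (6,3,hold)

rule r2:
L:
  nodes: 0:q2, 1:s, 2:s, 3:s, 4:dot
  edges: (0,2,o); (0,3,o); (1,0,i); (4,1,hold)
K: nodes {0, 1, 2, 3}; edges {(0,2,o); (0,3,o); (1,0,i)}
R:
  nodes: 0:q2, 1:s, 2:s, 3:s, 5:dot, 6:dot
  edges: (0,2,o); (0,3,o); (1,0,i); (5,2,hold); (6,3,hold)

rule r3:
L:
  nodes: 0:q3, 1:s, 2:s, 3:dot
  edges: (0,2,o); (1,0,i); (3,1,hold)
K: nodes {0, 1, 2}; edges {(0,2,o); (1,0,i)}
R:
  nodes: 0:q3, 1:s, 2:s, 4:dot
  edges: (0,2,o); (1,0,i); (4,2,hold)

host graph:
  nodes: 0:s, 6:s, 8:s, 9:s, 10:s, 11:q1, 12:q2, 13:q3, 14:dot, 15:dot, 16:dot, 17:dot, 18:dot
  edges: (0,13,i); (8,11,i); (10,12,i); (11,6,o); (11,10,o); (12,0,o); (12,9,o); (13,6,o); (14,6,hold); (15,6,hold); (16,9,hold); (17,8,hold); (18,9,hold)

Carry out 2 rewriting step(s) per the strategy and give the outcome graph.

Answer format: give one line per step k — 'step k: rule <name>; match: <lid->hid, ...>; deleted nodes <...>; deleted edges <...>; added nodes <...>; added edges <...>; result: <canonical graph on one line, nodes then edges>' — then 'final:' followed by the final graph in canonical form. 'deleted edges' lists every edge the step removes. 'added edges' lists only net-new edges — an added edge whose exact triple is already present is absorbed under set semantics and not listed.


step 1: rule r1; match: 0->11, 1->8, 2->6, 3->10, 4->17; deleted nodes 17; deleted edges (17,8,hold); added nodes 19, 20; added edges (19,6,hold); (20,10,hold); result: nodes: 0:s, 6:s, 8:s, 9:s, 10:s, 11:q1, 12:q2, 13:q3, 14:dot, 15:dot, 16:dot, 18:dot, 19:dot, 20:dot edges: (0,13,i); (8,11,i); (10,12,i); (11,6,o); (11,10,o); (12,0,o); (12,9,o); (13,6,o); (14,6,hold); (15,6,hold); (16,9,hold); (18,9,hold); (19,6,hold); (20,10,hold)
step 2: rule r2; match: 0->12, 1->10, 2->0, 3->9, 4->20; deleted nodes 20; deleted edges (20,10,hold); added nodes 21, 22; added edges (21,0,hold); (22,9,hold); result: nodes: 0:s, 6:s, 8:s, 9:s, 10:s, 11:q1, 12:q2, 13:q3, 14:dot, 15:dot, 16:dot, 18:dot, 19:dot, 21:dot, 22:dot edges: (0,13,i); (8,11,i); (10,12,i); (11,6,o); (11,10,o); (12,0,o); (12,9,o); (13,6,o); (14,6,hold); (15,6,hold); (16,9,hold); (18,9,hold); (19,6,hold); (21,0,hold); (22,9,hold)
final:
nodes: 0:s, 6:s, 8:s, 9:s, 10:s, 11:q1, 12:q2, 13:q3, 14:dot, 15:dot, 16:dot, 18:dot, 19:dot, 21:dot, 22:dot
edges: (0,13,i); (8,11,i); (10,12,i); (11,6,o); (11,10,o); (12,0,o); (12,9,o); (13,6,o); (14,6,hold); (15,6,hold); (16,9,hold); (18,9,hold); (19,6,hold); (21,0,hold); (22,9,hold)


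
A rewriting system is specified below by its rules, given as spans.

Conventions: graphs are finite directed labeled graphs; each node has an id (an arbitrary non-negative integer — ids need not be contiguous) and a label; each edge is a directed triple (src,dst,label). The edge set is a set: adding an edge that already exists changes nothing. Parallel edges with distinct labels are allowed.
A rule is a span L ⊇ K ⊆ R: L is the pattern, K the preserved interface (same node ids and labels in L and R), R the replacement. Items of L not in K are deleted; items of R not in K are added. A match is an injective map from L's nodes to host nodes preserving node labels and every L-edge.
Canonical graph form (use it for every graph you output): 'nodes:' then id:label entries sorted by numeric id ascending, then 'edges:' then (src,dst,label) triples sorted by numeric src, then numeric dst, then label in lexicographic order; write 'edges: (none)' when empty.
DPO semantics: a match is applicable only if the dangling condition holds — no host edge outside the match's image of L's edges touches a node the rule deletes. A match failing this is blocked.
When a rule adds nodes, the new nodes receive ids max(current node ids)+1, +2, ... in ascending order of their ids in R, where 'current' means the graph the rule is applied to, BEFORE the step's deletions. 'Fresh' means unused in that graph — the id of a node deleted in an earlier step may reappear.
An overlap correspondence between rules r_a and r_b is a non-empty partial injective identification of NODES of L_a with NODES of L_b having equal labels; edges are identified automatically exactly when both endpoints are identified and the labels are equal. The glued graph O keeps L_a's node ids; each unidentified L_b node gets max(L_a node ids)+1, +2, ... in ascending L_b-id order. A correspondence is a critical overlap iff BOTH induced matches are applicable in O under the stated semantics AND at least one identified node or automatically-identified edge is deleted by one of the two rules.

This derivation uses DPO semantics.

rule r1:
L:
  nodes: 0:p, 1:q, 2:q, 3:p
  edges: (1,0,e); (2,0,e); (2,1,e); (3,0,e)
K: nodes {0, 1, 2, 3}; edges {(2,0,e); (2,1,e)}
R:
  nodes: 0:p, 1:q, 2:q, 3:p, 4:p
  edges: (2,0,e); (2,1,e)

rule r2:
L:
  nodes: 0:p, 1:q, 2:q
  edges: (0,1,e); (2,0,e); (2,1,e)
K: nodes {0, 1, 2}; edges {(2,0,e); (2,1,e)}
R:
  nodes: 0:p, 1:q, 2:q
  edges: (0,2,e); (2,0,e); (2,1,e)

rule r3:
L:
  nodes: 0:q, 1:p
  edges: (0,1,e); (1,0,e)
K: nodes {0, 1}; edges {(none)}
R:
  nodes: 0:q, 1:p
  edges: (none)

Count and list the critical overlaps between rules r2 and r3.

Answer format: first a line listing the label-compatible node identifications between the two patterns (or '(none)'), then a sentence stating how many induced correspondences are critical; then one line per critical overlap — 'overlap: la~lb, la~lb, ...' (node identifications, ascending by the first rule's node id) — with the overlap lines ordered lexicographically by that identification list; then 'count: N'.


label-compatible node identifications between L(r2) and L(r3): 0~1, 1~0, 2~0
2 of the induced correspondences are critical overlaps of r2 and r3.
overlap: 0~1, 1~0
overlap: 0~1, 2~0
count: 2


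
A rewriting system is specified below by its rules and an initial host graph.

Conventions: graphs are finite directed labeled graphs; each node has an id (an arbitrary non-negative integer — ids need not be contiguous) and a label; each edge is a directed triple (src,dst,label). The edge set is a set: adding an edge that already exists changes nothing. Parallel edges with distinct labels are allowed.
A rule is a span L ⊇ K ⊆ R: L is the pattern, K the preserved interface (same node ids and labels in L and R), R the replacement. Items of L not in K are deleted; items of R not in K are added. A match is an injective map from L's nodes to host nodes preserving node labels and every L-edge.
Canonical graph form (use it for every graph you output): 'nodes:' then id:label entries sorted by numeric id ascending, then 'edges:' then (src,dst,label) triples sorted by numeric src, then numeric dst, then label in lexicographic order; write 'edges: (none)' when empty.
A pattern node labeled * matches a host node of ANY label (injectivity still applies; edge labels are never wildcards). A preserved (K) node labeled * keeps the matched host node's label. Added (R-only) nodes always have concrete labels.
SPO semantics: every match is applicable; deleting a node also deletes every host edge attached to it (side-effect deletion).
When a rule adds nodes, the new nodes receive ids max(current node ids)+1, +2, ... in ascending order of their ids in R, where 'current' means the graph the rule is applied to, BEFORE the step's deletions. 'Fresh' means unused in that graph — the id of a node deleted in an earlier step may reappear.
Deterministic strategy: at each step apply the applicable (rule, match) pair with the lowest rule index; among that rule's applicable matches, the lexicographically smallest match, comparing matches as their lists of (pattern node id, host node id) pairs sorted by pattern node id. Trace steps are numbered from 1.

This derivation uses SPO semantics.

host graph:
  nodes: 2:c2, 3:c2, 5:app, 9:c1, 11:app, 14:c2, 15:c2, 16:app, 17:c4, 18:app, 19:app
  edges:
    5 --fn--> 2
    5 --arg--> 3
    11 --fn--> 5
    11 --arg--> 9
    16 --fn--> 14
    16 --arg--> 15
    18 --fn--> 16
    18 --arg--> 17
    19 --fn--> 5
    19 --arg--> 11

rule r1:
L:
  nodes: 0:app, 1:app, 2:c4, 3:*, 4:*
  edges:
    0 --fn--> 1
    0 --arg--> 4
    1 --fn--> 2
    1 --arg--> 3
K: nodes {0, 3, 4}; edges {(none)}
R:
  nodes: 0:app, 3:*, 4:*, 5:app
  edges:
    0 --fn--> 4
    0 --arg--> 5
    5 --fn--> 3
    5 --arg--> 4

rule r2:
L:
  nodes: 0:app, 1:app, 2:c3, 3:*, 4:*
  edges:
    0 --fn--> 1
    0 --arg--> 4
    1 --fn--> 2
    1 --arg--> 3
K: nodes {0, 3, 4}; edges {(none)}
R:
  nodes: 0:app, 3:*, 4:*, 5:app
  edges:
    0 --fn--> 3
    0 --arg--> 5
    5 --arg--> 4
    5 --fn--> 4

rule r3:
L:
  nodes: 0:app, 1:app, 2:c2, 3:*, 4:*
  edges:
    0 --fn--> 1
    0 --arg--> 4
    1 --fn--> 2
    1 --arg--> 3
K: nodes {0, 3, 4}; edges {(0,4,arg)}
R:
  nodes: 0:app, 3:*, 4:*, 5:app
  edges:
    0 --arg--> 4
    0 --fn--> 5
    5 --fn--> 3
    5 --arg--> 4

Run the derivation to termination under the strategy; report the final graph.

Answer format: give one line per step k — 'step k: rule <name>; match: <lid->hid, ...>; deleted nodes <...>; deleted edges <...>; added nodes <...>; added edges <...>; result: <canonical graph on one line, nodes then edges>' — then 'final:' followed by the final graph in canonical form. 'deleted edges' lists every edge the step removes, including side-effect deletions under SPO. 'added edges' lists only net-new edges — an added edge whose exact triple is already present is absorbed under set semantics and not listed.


step 1: rule r3; match: 0->11, 1->5, 2->2, 3->3, 4->9; deleted nodes 2, 5; deleted edges (5,2,fn); (5,3,arg); (11,5,fn); (19,5,fn); added nodes 20; added edges (11,20,fn); (20,3,fn); (20,9,arg); result: nodes: 3:c2, 9:c1, 11:app, 14:c2, 15:c2, 16:app, 17:c4, 18:app, 19:app, 20:app edges: (11,9,arg); (11,20,fn); (16,14,fn); (16,15,arg); (18,16,fn); (18,17,arg); (19,11,arg); (20,3,fn); (20,9,arg)
step 2: rule r3; match: 0->18, 1->16, 2->14, 3->15, 4->17; deleted nodes 14, 16; deleted edges (16,14,fn); (16,15,arg); (18,16,fn); added nodes 21; added edges (18,21,fn); (21,15,fn); (21,17,arg); result: nodes: 3:c2, 9:c1, 11:app, 15:c2, 17:c4, 18:app, 19:app, 20:app, 21:app edges: (11,9,arg); (11,20,fn); (18,17,arg); (18,21,fn); (19,11,arg); (20,3,fn); (20,9,arg); (21,15,fn); (21,17,arg)
final:
nodes: 3:c2, 9:c1, 11:app, 15:c2, 17:c4, 18:app, 19:app, 20:app, 21:app
edges: (11,9,arg); (11,20,fn); (18,17,arg); (18,21,fn); (19,11,arg); (20,3,fn); (20,9,arg); (21,15,fn); (21,17,arg)


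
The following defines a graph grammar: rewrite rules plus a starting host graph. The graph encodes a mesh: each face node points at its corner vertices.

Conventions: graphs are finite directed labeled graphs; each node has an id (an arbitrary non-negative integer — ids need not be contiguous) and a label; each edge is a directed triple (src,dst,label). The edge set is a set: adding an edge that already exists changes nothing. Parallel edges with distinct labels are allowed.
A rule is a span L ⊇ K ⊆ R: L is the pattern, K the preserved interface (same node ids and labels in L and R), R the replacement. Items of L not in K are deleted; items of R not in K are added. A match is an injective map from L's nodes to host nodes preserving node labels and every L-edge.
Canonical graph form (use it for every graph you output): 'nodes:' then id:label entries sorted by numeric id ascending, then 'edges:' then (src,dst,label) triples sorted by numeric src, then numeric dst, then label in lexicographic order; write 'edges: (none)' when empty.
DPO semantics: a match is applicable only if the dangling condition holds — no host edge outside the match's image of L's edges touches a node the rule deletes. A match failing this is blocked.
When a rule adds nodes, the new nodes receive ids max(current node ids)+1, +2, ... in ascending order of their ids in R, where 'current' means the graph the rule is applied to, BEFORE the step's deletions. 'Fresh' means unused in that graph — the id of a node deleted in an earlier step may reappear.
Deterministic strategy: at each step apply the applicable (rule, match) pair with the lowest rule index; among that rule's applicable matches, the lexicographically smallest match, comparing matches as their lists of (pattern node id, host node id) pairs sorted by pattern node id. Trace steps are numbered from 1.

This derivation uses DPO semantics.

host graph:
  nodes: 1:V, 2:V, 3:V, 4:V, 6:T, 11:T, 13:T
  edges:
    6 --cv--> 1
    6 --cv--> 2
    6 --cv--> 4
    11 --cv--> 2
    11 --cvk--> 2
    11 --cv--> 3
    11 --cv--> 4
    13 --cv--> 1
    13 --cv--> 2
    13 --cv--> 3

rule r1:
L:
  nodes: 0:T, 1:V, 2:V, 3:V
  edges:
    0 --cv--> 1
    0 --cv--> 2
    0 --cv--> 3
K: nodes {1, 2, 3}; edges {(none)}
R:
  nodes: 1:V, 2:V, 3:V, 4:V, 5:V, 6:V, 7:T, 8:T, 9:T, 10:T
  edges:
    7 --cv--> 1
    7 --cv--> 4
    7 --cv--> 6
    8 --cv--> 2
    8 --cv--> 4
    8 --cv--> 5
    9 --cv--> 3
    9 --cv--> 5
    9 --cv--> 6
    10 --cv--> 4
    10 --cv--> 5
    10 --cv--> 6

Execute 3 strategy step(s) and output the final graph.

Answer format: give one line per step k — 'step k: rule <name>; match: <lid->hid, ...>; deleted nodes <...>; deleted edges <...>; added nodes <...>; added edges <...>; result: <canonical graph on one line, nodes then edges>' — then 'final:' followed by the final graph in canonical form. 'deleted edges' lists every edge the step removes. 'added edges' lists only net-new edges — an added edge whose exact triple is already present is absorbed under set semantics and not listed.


step 1: rule r1; match: 0->6, 1->1, 2->2, 3->4; deleted nodes 6; deleted edges (6,1,cv); (6,2,cv); (6,4,cv); added nodes 14, 15, 16, 17, 18, 19, 20; added edges (17,1,cv); (17,14,cv); (17,16,cv); (18,2,cv); (18,14,cv); (18,15,cv); (19,4,cv); (19,15,cv); (19,16,cv); (20,14,cv); (20,15,cv); (20,16,cv); result: nodes: 1:V, 2:V, 3:V, 4:V, 11:T, 13:T, 14:V, 15:V, 16:V, 17:T, 18:T, 19:T, 20:T edges: (11,2,cv); (11,2,cvk); (11,3,cv); (11,4,cv); (13,1,cv); (13,2,cv); (13,3,cv); (17,1,cv); (17,14,cv); (17,16,cv); (18,2,cv); (18,14,cv); (18,15,cv); (19,4,cv); (19,15,cv); (19,16,cv); (20,14,cv); (20,15,cv); (20,16,cv)
step 2: rule r1; match: 0->13, 1->1, 2->2, 3->3; deleted nodes 13; deleted edges (13,1,cv); (13,2,cv); (13,3,cv); added nodes 21, 22, 23, 24, 25, 26, 27; added edges (24,1,cv); (24,21,cv); (24,23,cv); (25,2,cv); (25,21,cv); (25,22,cv); (26,3,cv); (26,22,cv); (26,23,cv); (27,21,cv); (27,22,cv); (27,23,cv); result: nodes: 1:V, 2:V, 3:V, 4:V, 11:T, 14:V, 15:V, 16:V, 17:T, 18:T, 19:T, 20:T, 21:V, 22:V, 23:V, 24:T, 25:T, 26:T, 27:T edges: (11,2,cv); (11,2,cvk); (11,3,cv); (11,4,cv); (17,1,cv); (17,14,cv); (17,16,cv); (18,2,cv); (18,14,cv); (18,15,cv); (19,4,cv); (19,15,cv); (19,16,cv); (20,14,cv); (20,15,cv); (20,16,cv); (24,1,cv); (24,21,cv); (24,23,cv); (25,2,cv); (25,21,cv); (25,22,cv); (26,3,cv); (26,22,cv); (26,23,cv); (27,21,cv); (27,22,cv); (27,23,cv)
step 3: rule r1; match: 0->17, 1->1, 2->14, 3->16; deleted nodes 17; deleted edges (17,1,cv); (17,14,cv); (17,16,cv); added nodes 28, 29, 30, 31, 32, 33, 34; added edges (31,1,cv); (31,28,cv); (31,30,cv); (32,14,cv); (32,28,cv); (32,29,cv); (33,16,cv); (33,29,cv); (33,30,cv); (34,28,cv); (34,29,cv); (34,30,cv); result: nodes: 1:V, 2:V, 3:V, 4:V, 11:T, 14:V, 15:V, 16:V, 18:T, 19:T, 20:T, 21:V, 22:V, 23:V, 24:T, 25:T, 26:T, 27:T, 28:V, 29:V, 30:V, 31:T, 32:T, 33:T, 34:T edges: (11,2,cv); (11,2,cvk); (11,3,cv); (11,4,cv); (18,2,cv); (18,14,cv); (18,15,cv); (19,4,cv); (19,15,cv); (19,16,cv); (20,14,cv); (20,15,cv); (20,16,cv); (24,1,cv); (24,21,cv); (24,23,cv); (25,2,cv); (25,21,cv); (25,22,cv); (26,3,cv); (26,22,cv); (26,23,cv); (27,21,cv); (27,22,cv); (27,23,cv); (31,1,cv); (31,28,cv); (31,30,cv); (32,14,cv); (32,28,cv); (32,29,cv); (33,16,cv); (33,29,cv); (33,30,cv); (34,28,cv); (34,29,cv); (34,30,cv)
final:
nodes: 1:V, 2:V, 3:V, 4:V, 11:T, 14:V, 15:V, 16:V, 18:T, 19:T, 20:T, 21:V, 22:V, 23:V, 24:T, 25:T, 26:T, 27:T, 28:V, 29:V, 30:V, 31:T, 32:T, 33:T, 34:T
edges: (11,2,cv); (11,2,cvk); (11,3,cv); (11,4,cv); (18,2,cv); (18,14,cv); (18,15,cv); (19,4,cv); (19,15,cv); (19,16,cv); (20,14,cv); (20,15,cv); (20,16,cv); (24,1,cv); (24,21,cv); (24,23,cv); (25,2,cv); (25,21,cv); (25,22,cv); (26,3,cv); (26,22,cv); (26,23,cv); (27,21,cv); (27,22,cv); (27,23,cv); (31,1,cv); (31,28,cv); (31,30,cv); (32,14,cv); (32,28,cv); (32,29,cv); (33,16,cv); (33,29,cv); (33,30,cv); (34,28,cv); (34,29,cv); (34,30,cv)
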